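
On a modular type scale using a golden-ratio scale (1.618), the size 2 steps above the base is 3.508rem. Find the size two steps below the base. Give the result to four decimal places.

0.5119rem

Moving from step +2 to step -2 is 4 steps down, so divide by r⁴.
3.508 ÷ 1.618⁴ = 3.508 ÷ 6.85353 ≈ 0.5119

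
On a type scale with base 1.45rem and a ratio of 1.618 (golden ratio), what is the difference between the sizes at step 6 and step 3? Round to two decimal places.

19.87rem

Step 3: 1.45 × 1.618³ = 6.1419rem
Step 6: 1.45 × 1.618⁶ = 26.0159rem
Difference: 26.0159 − 6.1419 = 19.8740rem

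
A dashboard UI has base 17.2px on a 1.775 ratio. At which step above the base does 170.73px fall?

1.775ⁿ = 170.73 / 17.2 = 9.9262
n = ln(9.9262) / ln(1.775) = 2.2952 / 0.5738 ≈ 4.00

4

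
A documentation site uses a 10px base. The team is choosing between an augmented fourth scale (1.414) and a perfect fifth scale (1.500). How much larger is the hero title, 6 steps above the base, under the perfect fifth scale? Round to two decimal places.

Augmented fourth: 10.0 × 1.414⁶ = 79.9275px
Perfect fifth: 10.0 × 1.500⁶ = 113.9062px
Difference: 113.9062 − 79.9275 = 33.9787px

33.98px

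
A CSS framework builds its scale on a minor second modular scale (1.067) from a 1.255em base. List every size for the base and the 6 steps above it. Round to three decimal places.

Step 0: 1.255em
Step 1: 1.255 × 1.067 = 1.339
Step 2: 1.255 × 1.067² = 1.429
Step 3: 1.255 × 1.067³ = 1.525
Step 4: 1.255 × 1.067⁴ = 1.627
Step 5: 1.255 × 1.067⁵ = 1.736
Step 6: 1.255 × 1.067⁶ = 1.852

1.255em, 1.339em, 1.429em, 1.525em, 1.627em, 1.736em, 1.852em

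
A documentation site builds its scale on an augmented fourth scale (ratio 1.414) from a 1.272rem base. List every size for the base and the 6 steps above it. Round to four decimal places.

1.2720rem, 1.7986rem, 2.5432rem, 3.5961rem, 5.0849rem, 7.1901rem, 10.1668rem

Step 0: 1.272rem
Step 1: 1.272 × 1.414 = 1.7986
Step 2: 1.272 × 1.414² = 2.5432
Step 3: 1.272 × 1.414³ = 3.5961
Step 4: 1.272 × 1.414⁴ = 5.0849
Step 5: 1.272 × 1.414⁵ = 7.1901
Step 6: 1.272 × 1.414⁶ = 10.1668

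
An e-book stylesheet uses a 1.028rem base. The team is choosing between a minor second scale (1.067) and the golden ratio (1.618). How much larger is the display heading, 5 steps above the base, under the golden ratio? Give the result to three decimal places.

Minor second: 1.028 × 1.067⁵ = 1.42172rem
Golden ratio: 1.028 × 1.618⁵ = 11.39950rem
Difference: 11.39950 − 1.42172 = 9.97778rem

9.978rem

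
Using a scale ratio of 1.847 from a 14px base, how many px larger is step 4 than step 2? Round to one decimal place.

Step 2: 14.0 × 1.847² = 47.760px
Step 4: 14.0 × 1.847⁴ = 162.928px
Difference: 162.928 − 47.760 = 115.168px

115.2px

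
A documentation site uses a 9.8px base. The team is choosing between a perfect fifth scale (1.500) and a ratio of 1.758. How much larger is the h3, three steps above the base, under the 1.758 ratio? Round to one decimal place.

20.2px

Perfect fifth: 9.8 × 1.500³ = 33.075px
At 1.758: 9.8 × 1.758³ = 53.245px
Difference: 53.245 − 33.075 = 20.170px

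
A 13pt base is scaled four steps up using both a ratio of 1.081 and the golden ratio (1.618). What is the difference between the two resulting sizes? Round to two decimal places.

71.34pt

At 1.081: 13.0 × 1.081⁴ = 17.7520pt
Golden ratio: 13.0 × 1.618⁴ = 89.0958pt
Difference: 89.0958 − 17.7520 = 71.3438pt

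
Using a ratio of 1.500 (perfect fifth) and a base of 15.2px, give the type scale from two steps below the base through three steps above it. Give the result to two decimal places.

6.76px, 10.13px, 15.20px, 22.80px, 34.20px, 51.30px

Step -2: 15.2 ÷ 1.500² = 6.76
Step -1: 15.2 ÷ 1.500 = 10.13
Step 0: 15.2px
Step 1: 15.2 × 1.500 = 22.80
Step 2: 15.2 × 1.500² = 34.20
Step 3: 15.2 × 1.500³ = 51.30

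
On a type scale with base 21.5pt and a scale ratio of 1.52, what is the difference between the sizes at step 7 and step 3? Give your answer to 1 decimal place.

327.5pt

Step 3: 21.5 × 1.52³ = 75.504pt
Step 7: 21.5 × 1.52⁷ = 403.036pt
Difference: 403.036 − 75.504 = 327.532pt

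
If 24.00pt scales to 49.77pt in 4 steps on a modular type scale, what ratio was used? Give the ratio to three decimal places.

r⁴ = 49.77 / 24.00, so r = (49.77/24.00)^(1/4).
r = 2.0737^(1/4) ≈ 1.2000

1.200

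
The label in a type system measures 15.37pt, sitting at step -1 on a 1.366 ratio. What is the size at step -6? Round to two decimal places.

The gap is -6 − (-1) = -5 steps, so the factor is 1.366^-5.
15.37 ÷ 1.366⁵ = 15.37 ÷ 4.75613 ≈ 3.232

3.23pt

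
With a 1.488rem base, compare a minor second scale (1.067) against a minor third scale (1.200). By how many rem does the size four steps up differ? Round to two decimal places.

1.16rem

Minor second: 1.488 × 1.067⁴ = 1.9287rem
Minor third: 1.488 × 1.200⁴ = 3.0855rem
Difference: 3.0855 − 1.9287 = 1.1568rem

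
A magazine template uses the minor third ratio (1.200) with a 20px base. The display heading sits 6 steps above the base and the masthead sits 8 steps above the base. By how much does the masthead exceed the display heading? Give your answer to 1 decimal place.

26.3px

Step 6: 20.0 × 1.200⁶ = 59.720px
Step 8: 20.0 × 1.200⁸ = 85.996px
Difference: 85.996 − 59.720 = 26.276px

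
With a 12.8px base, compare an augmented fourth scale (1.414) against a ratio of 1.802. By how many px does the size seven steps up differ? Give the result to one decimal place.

645.1px

Augmented fourth: 12.8 × 1.414⁷ = 144.662px
At 1.802: 12.8 × 1.802⁷ = 789.757px
Difference: 789.757 − 144.662 = 645.095px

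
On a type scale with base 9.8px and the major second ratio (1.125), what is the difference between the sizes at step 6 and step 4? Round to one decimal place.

4.2px

Step 4: 9.8 × 1.125⁴ = 15.698px
Step 6: 9.8 × 1.125⁶ = 19.867px
Difference: 19.867 − 15.698 = 4.169px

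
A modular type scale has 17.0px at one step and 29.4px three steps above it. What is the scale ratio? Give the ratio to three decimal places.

The ratio satisfies 17.0 × r³ = 29.4, so r = (29.4 / 17.0)^(1/3).
r = 1.7294^(1/3) ≈ 1.2003

1.200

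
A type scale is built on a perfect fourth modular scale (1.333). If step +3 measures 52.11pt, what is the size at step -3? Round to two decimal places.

9.29pt

52.11 ÷ 1.333⁶ = 52.11 ÷ 5.61023 ≈ 9.288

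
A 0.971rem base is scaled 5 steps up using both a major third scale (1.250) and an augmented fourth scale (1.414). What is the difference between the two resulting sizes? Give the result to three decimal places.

Major third: 0.971 × 1.250⁵ = 2.96326rem
Augmented fourth: 0.971 × 1.414⁵ = 5.48866rem
Difference: 5.48866 − 2.96326 = 2.52540rem

2.525rem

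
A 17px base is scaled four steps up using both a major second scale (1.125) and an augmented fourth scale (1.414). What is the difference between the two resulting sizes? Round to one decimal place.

Major second: 17.0 × 1.125⁴ = 27.231px
Augmented fourth: 17.0 × 1.414⁴ = 67.959px
Difference: 67.959 − 27.231 = 40.728px

40.7px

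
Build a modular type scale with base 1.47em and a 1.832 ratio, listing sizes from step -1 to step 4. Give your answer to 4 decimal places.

0.8024em, 1.4700em, 2.6930em, 4.9336em, 9.0384em, 16.5584em

Step -1: 1.47 ÷ 1.832 = 0.8024
Step 0: 1.47em
Step 1: 1.47 × 1.832 = 2.6930
Step 2: 1.47 × 1.832² = 4.9336
Step 3: 1.47 × 1.832³ = 9.0384
Step 4: 1.47 × 1.832⁴ = 16.5584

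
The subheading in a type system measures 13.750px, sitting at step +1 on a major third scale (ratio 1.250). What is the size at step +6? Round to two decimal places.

The gap is 6 − (1) = 5 steps, so the factor is 1.250^5.
13.750 × 1.250⁵ = 13.750 × 3.05176 ≈ 41.962

41.96px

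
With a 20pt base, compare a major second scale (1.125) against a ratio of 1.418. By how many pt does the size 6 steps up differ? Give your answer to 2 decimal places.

122.04pt

Major second: 20.0 × 1.125⁶ = 40.5457pt
At 1.418: 20.0 × 1.418⁶ = 162.5876pt
Difference: 162.5876 − 40.5457 = 122.0419pt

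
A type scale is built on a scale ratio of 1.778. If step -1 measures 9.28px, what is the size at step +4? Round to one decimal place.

The gap is 4 − (-1) = 5 steps, so the factor is 1.778^5.
9.28 × 1.778⁵ = 9.28 × 17.76883 ≈ 164.895

164.9px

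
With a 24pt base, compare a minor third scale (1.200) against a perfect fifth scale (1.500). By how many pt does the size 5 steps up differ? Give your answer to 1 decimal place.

122.5pt

Minor third: 24.0 × 1.200⁵ = 59.720pt
Perfect fifth: 24.0 × 1.500⁵ = 182.250pt
Difference: 182.250 − 59.720 = 122.530pt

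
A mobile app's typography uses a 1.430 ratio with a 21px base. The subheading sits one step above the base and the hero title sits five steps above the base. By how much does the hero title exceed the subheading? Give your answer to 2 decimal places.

Step 1: 21.0 × 1.430 = 30.0300px
Step 5: 21.0 × 1.430⁵ = 125.5739px
Difference: 125.5739 − 30.0300 = 95.5439px

95.54px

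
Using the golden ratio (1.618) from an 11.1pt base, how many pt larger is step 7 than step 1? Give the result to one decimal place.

304.3pt

Step 1: 11.1 × 1.618 = 17.960pt
Step 7: 11.1 × 1.618⁷ = 322.235pt
Difference: 322.235 − 17.960 = 304.275pt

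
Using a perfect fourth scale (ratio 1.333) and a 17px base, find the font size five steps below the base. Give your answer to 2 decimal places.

Every step multiplies by the scale ratio.
17.0 ÷ 1.333⁵ = 17.0 ÷ 4.20873 ≈ 4.04

4.04px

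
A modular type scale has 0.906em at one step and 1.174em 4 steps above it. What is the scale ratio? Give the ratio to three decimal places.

1.067

r⁴ = 1.174 / 0.906, so r = (1.174/0.906)^(1/4).
r = 1.2958^(1/4) ≈ 1.0669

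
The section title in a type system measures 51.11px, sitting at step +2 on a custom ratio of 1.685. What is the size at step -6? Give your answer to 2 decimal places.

51.11 ÷ 1.685⁸ = 51.11 ÷ 64.98292 ≈ 0.787

0.79px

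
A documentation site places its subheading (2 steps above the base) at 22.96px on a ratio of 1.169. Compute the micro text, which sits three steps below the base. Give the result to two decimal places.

10.52px

22.96 ÷ 1.169⁵ = 22.96 ÷ 2.18309 ≈ 10.517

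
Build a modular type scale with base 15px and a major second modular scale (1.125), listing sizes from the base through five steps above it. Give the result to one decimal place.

Step 0: 15px
Step 1: 15.0 × 1.125 = 16.9
Step 2: 15.0 × 1.125² = 19.0
Step 3: 15.0 × 1.125³ = 21.4
Step 4: 15.0 × 1.125⁴ = 24.0
Step 5: 15.0 × 1.125⁵ = 27.0

15.0px, 16.9px, 19.0px, 21.4px, 24.0px, 27.0px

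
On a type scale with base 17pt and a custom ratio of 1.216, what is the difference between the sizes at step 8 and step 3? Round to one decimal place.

Step 3: 17.0 × 1.216³ = 30.567pt
Step 8: 17.0 × 1.216⁸ = 81.268pt
Difference: 81.268 − 30.567 = 50.701pt

50.7pt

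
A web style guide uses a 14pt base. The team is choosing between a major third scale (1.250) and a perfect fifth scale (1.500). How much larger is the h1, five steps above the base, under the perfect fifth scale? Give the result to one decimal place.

63.6pt

Major third: 14.0 × 1.250⁵ = 42.725pt
Perfect fifth: 14.0 × 1.500⁵ = 106.312pt
Difference: 106.312 − 42.725 = 63.587pt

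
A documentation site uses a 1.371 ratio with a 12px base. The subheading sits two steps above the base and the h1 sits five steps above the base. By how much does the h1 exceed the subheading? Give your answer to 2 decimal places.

35.57px

Step 2: 12.0 × 1.371² = 22.5557px
Step 5: 12.0 × 1.371⁵ = 58.1257px
Difference: 58.1257 − 22.5557 = 35.5700px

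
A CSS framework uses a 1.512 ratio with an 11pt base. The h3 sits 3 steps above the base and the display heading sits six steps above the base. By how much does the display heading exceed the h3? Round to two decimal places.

93.41pt

Step 3: 11.0 × 1.512³ = 38.0231pt
Step 6: 11.0 × 1.512⁶ = 131.4327pt
Difference: 131.4327 − 38.0231 = 93.4096pt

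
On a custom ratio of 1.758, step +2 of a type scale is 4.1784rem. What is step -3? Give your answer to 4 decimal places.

0.2488rem

4.1784 ÷ 1.758⁵ = 4.1784 ÷ 16.79169 ≈ 0.2488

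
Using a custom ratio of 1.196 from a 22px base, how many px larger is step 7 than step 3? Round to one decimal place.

Step 3: 22.0 × 1.196³ = 37.637px
Step 7: 22.0 × 1.196⁷ = 77.009px
Difference: 77.009 − 37.637 = 39.372px

39.4px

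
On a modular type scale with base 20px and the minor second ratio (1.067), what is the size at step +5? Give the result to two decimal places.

27.66px

20.0 × 1.067⁵ = 20.0 × 1.38300 ≈ 27.66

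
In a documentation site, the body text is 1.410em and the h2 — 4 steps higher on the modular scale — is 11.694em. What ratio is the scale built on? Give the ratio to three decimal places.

1.697

r⁴ = 11.694 / 1.410, so r = (11.694/1.410)^(1/4).
r = 8.2936^(1/4) ≈ 1.6970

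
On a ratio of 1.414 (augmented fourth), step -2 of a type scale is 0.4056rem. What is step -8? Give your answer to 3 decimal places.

0.4056 ÷ 1.414⁶ = 0.4056 ÷ 7.99275 ≈ 0.051

0.051rem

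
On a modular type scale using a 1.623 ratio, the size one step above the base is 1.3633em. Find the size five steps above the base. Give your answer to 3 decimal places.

1.3633 × 1.623⁴ = 1.3633 × 6.93864 ≈ 9.459

9.459em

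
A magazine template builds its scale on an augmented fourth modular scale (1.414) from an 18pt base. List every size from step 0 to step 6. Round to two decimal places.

Step 0: 18pt
Step 1: 18.0 × 1.414 = 25.45
Step 2: 18.0 × 1.414² = 35.99
Step 3: 18.0 × 1.414³ = 50.89
Step 4: 18.0 × 1.414⁴ = 71.96
Step 5: 18.0 × 1.414⁵ = 101.75
Step 6: 18.0 × 1.414⁶ = 143.87

18.00pt, 25.45pt, 35.99pt, 50.89pt, 71.96pt, 101.75pt, 143.87pt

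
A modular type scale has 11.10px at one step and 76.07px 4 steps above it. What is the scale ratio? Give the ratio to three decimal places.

r⁴ = 76.07 / 11.10, so r = (76.07/11.10)^(1/4).
r = 6.8532^(1/4) ≈ 1.6180

1.618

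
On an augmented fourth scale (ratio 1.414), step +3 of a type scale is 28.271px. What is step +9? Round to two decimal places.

225.96px

Moving from step +3 to step +9 is 6 steps up, so multiply by r⁶.
28.271 × 1.414⁶ = 28.271 × 7.99275 ≈ 225.963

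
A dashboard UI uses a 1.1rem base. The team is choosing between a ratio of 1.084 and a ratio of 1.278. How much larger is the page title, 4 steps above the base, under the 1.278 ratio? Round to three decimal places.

1.416rem

At 1.084: 1.1 × 1.084⁴ = 1.51883rem
At 1.278: 1.1 × 1.278⁴ = 2.93438rem
Difference: 2.93438 − 1.51883 = 1.41555rem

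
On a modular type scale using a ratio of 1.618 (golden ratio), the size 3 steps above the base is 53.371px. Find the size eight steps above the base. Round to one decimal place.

591.8px

The gap is 8 − (3) = 5 steps, so the factor is 1.618^5.
53.371 × 1.618⁵ = 53.371 × 11.08901 ≈ 591.831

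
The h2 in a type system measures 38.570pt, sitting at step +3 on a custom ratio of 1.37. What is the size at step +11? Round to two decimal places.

38.570 × 1.37⁸ = 38.570 × 12.40979 ≈ 478.646

478.65pt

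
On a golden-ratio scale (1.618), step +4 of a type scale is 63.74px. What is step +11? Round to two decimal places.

1850.38px

63.74 × 1.618⁷ = 63.74 × 29.03017 ≈ 1850.383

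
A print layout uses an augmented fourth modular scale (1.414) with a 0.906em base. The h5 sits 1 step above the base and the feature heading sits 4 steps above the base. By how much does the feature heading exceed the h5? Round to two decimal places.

Step 1: 0.906 × 1.414 = 1.2811em
Step 4: 0.906 × 1.414⁴ = 3.6218em
Difference: 3.6218 − 1.2811 = 2.3407em

2.34em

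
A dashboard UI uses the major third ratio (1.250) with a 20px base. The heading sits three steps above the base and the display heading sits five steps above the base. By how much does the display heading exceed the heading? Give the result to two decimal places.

Step 3: 20.0 × 1.250³ = 39.0625px
Step 5: 20.0 × 1.250⁵ = 61.0352px
Difference: 61.0352 − 39.0625 = 21.9727px

21.97px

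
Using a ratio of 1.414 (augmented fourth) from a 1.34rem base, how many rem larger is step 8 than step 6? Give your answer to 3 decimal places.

10.704rem

Step 6: 1.34 × 1.414⁶ = 10.71029rem
Step 8: 1.34 × 1.414⁸ = 21.41411rem
Difference: 21.41411 − 10.71029 = 10.70382rem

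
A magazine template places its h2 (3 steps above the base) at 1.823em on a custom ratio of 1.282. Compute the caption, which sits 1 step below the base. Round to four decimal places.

0.6749em

The gap is -1 − (3) = -4 steps, so the factor is 1.282^-4.
1.823 ÷ 1.282⁴ = 1.823 ÷ 2.70117 ≈ 0.6749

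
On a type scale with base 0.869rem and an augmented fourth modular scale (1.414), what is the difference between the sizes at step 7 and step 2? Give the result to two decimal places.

8.08rem

Step 2: 0.869 × 1.414² = 1.7375rem
Step 7: 0.869 × 1.414⁷ = 9.8212rem
Difference: 9.8212 − 1.7375 = 8.0837rem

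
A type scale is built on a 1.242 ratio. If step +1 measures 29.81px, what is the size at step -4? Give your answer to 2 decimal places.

10.09px

The gap is -4 − (1) = -5 steps, so the factor is 1.242^-5.
29.81 ÷ 1.242⁵ = 29.81 ÷ 2.95534 ≈ 10.087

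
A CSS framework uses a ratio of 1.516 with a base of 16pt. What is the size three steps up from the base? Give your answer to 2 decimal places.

A modular type scale is a geometric sequence: sizeₙ = base × rⁿ.
16.0 × 1.516³ = 16.0 × 3.48416 ≈ 55.75

55.75pt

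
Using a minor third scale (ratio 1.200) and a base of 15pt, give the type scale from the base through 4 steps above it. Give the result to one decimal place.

15.0pt, 18.0pt, 21.6pt, 25.9pt, 31.1pt

Step 0: 15pt
Step 1: 15.0 × 1.200 = 18.0
Step 2: 15.0 × 1.200² = 21.6
Step 3: 15.0 × 1.200³ = 25.9
Step 4: 15.0 × 1.200⁴ = 31.1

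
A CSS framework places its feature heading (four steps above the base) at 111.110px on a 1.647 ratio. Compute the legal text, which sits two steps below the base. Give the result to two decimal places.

111.110 ÷ 1.647⁶ = 111.110 ÷ 19.96005 ≈ 5.567

5.57px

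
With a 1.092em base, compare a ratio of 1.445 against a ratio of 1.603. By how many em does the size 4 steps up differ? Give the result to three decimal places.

At 1.445: 1.092 × 1.445⁴ = 4.76095em
At 1.603: 1.092 × 1.603⁴ = 7.21036em
Difference: 7.21036 − 4.76095 = 2.44941em

2.449em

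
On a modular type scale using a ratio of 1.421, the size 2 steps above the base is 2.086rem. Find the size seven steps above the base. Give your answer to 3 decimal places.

12.086rem

The gap is 7 − (2) = 5 steps, so the factor is 1.421^5.
2.086 × 1.421⁵ = 2.086 × 5.79389 ≈ 12.086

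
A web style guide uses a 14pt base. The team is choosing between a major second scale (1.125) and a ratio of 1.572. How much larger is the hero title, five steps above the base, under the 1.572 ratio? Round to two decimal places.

109.17pt

Major second: 14.0 × 1.125⁵ = 25.2285pt
At 1.572: 14.0 × 1.572⁵ = 134.3974pt
Difference: 134.3974 − 25.2285 = 109.1689pt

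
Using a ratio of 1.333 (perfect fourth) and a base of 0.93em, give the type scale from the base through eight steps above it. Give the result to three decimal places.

Step 0: 0.93em
Step 1: 0.93 × 1.333 = 1.240
Step 2: 0.93 × 1.333² = 1.653
Step 3: 0.93 × 1.333³ = 2.203
Step 4: 0.93 × 1.333⁴ = 2.936
Step 5: 0.93 × 1.333⁵ = 3.914
Step 6: 0.93 × 1.333⁶ = 5.218
Step 7: 0.93 × 1.333⁷ = 6.955
Step 8: 0.93 × 1.333⁸ = 9.271

0.930em, 1.240em, 1.653em, 2.203em, 2.936em, 3.914em, 5.218em, 6.955em, 9.271em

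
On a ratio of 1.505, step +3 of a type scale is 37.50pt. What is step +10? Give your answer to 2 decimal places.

655.82pt

Moving from step +3 to step +10 is 7 steps up, so multiply by r⁷.
37.50 × 1.505⁷ = 37.50 × 17.48862 ≈ 655.823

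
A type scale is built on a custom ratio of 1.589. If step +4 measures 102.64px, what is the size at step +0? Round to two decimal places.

16.10px

Moving from step +4 to step +0 is 4 steps down, so divide by r⁴.
102.64 ÷ 1.589⁴ = 102.64 ÷ 6.37523 ≈ 16.100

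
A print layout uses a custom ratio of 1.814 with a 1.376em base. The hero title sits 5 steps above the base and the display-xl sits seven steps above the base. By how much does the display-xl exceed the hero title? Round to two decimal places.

Step 5: 1.376 × 1.814⁵ = 27.0274em
Step 7: 1.376 × 1.814⁷ = 88.9364em
Difference: 88.9364 − 27.0274 = 61.9090em

61.91em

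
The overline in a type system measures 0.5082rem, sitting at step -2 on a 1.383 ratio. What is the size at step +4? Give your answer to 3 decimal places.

3.556rem

0.5082 × 1.383⁶ = 0.5082 × 6.99734 ≈ 3.556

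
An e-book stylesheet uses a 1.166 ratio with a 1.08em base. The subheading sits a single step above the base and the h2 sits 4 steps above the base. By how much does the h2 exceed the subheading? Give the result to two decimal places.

0.74em

Step 1: 1.08 × 1.166 = 1.2593em
Step 4: 1.08 × 1.166⁴ = 1.9963em
Difference: 1.9963 − 1.2593 = 0.7370em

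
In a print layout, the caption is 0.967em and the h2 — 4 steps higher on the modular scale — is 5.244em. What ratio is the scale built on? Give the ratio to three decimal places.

r⁴ = 5.244 / 0.967, so r = (5.244/0.967)^(1/4).
r = 5.4230^(1/4) ≈ 1.5260

1.526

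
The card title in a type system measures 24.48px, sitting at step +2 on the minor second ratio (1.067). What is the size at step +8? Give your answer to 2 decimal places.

36.12px

24.48 × 1.067⁶ = 24.48 × 1.47566 ≈ 36.124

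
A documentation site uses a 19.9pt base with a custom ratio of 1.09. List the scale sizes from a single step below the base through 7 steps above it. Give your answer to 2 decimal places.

18.26pt, 19.90pt, 21.69pt, 23.64pt, 25.77pt, 28.09pt, 30.62pt, 33.37pt, 36.38pt

Step -1: 19.9 ÷ 1.09 = 18.26
Step 0: 19.9pt
Step 1: 19.9 × 1.09 = 21.69
Step 2: 19.9 × 1.09² = 23.64
Step 3: 19.9 × 1.09³ = 25.77
Step 4: 19.9 × 1.09⁴ = 28.09
Step 5: 19.9 × 1.09⁵ = 30.62
Step 6: 19.9 × 1.09⁶ = 33.37
Step 7: 19.9 × 1.09⁷ = 36.38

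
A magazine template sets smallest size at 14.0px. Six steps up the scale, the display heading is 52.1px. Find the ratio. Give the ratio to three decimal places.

1.245

r⁶ = 52.1 / 14.0, so r = (52.1/14.0)^(1/6).
r = 3.7214^(1/6) ≈ 1.2449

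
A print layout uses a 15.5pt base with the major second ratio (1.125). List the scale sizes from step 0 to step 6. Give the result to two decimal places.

Step 0: 15.5pt
Step 1: 15.5 × 1.125 = 17.44
Step 2: 15.5 × 1.125² = 19.62
Step 3: 15.5 × 1.125³ = 22.07
Step 4: 15.5 × 1.125⁴ = 24.83
Step 5: 15.5 × 1.125⁵ = 27.93
Step 6: 15.5 × 1.125⁶ = 31.42

15.50pt, 17.44pt, 19.62pt, 22.07pt, 24.83pt, 27.93pt, 31.42pt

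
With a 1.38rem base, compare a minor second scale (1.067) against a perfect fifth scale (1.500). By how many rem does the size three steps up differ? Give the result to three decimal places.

2.981rem

Minor second: 1.38 × 1.067³ = 1.67638rem
Perfect fifth: 1.38 × 1.500³ = 4.65750rem
Difference: 4.65750 − 1.67638 = 2.98112rem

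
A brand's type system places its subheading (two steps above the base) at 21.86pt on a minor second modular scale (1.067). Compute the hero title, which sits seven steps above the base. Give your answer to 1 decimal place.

30.2pt

21.86 × 1.067⁵ = 21.86 × 1.38300 ≈ 30.232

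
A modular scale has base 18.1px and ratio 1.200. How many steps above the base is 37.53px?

4

1.200ⁿ = 37.53 / 18.1 = 2.0735
n = ln(2.0735) / ln(1.200) = 0.7292 / 0.1823 ≈ 4.00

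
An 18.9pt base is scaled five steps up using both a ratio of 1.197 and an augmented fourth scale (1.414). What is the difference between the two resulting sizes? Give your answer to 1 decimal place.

At 1.197: 18.9 × 1.197⁵ = 46.444pt
Augmented fourth: 18.9 × 1.414⁵ = 106.834pt
Difference: 106.834 − 46.444 = 60.390pt

60.4pt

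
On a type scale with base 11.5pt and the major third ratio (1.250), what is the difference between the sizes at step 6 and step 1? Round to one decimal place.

Step 1: 11.5 × 1.250 = 14.375pt
Step 6: 11.5 × 1.250⁶ = 43.869pt
Difference: 43.869 − 14.375 = 29.494pt

29.5pt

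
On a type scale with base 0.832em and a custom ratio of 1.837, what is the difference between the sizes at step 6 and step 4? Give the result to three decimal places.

Step 4: 0.832 × 1.837⁴ = 9.47458em
Step 6: 0.832 × 1.837⁶ = 31.97262em
Difference: 31.97262 − 9.47458 = 22.49804em

22.498em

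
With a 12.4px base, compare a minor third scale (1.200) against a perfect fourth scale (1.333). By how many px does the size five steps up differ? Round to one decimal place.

21.3px

Minor third: 12.4 × 1.200⁵ = 30.855px
Perfect fourth: 12.4 × 1.333⁵ = 52.188px
Difference: 52.188 − 30.855 = 21.333px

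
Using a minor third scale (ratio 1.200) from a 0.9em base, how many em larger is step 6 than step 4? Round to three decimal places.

0.821em

Step 4: 0.9 × 1.200⁴ = 1.86624em
Step 6: 0.9 × 1.200⁶ = 2.68739em
Difference: 2.68739 − 1.86624 = 0.82115em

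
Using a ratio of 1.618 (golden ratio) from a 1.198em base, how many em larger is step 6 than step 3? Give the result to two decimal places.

16.42em

Step 3: 1.198 × 1.618³ = 5.0745em
Step 6: 1.198 × 1.618⁶ = 21.4945em
Difference: 21.4945 − 5.0745 = 16.4200em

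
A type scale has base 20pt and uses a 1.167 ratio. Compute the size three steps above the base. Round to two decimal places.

20.0 × 1.167³ = 20.0 × 1.58932 ≈ 31.79

31.79pt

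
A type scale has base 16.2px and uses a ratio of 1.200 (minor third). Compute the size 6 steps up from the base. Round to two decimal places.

48.37px

16.2 × 1.200⁶ = 16.2 × 2.98598 ≈ 48.37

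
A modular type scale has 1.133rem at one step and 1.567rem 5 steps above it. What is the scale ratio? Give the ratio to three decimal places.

r⁵ = 1.567 / 1.133, so r = (1.567/1.133)^(1/5).
r = 1.3831^(1/5) ≈ 1.0670

1.067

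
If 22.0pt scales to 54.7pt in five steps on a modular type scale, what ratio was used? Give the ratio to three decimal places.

r⁵ = 54.7 / 22.0, so r = (54.7/22.0)^(1/5).
r = 2.4864^(1/5) ≈ 1.1998

1.200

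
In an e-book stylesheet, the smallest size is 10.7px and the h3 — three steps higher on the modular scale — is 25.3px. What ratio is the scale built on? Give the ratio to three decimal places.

r³ = 25.3 / 10.7, so r = (25.3/10.7)^(1/3).
r = 2.3645^(1/3) ≈ 1.3322

1.332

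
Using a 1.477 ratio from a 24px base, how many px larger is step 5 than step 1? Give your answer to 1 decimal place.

133.3px

Step 1: 24.0 × 1.477 = 35.448px
Step 5: 24.0 × 1.477⁵ = 168.699px
Difference: 168.699 − 35.448 = 133.251px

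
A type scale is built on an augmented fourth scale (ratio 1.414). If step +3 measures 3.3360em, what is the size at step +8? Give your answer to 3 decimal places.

3.3360 × 1.414⁵ = 3.3360 × 5.65258 ≈ 18.857

18.857em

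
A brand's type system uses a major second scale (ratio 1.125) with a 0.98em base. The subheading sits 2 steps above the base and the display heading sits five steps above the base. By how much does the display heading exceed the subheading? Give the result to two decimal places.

0.53em

Step 2: 0.98 × 1.125² = 1.2403em
Step 5: 0.98 × 1.125⁵ = 1.7660em
Difference: 1.7660 − 1.2403 = 0.5257em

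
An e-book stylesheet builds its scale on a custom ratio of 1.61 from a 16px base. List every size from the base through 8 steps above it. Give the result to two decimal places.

Step 0: 16px
Step 1: 16.0 × 1.61 = 25.76
Step 2: 16.0 × 1.61² = 41.47
Step 3: 16.0 × 1.61³ = 66.77
Step 4: 16.0 × 1.61⁴ = 107.50
Step 5: 16.0 × 1.61⁵ = 173.08
Step 6: 16.0 × 1.61⁶ = 278.66
Step 7: 16.0 × 1.61⁷ = 448.64
Step 8: 16.0 × 1.61⁸ = 722.32

16.00px, 25.76px, 41.47px, 66.77px, 107.50px, 173.08px, 278.66px, 448.64px, 722.32px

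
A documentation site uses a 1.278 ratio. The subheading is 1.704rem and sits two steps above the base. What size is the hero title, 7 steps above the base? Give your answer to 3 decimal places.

1.704 × 1.278⁵ = 1.704 × 3.40921 ≈ 5.809

5.809rem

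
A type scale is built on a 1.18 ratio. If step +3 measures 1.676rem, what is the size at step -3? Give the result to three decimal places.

0.621rem

1.676 ÷ 1.18⁶ = 1.676 ÷ 2.69955 ≈ 0.621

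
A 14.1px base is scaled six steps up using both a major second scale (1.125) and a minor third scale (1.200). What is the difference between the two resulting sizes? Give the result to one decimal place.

Major second: 14.1 × 1.125⁶ = 28.585px
Minor third: 14.1 × 1.200⁶ = 42.102px
Difference: 42.102 − 28.585 = 13.517px

13.5px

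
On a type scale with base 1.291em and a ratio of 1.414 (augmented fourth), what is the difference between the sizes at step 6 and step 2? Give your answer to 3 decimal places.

7.737em

Step 2: 1.291 × 1.414² = 2.58122em
Step 6: 1.291 × 1.414⁶ = 10.31865em
Difference: 10.31865 − 2.58122 = 7.73743em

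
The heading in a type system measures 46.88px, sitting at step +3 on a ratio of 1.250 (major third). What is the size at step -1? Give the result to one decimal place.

46.88 ÷ 1.250⁴ = 46.88 ÷ 2.44141 ≈ 19.202

19.2px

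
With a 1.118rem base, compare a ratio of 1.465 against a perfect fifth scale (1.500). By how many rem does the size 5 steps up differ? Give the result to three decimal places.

At 1.465: 1.118 × 1.465⁵ = 7.54449rem
Perfect fifth: 1.118 × 1.500⁵ = 8.48981rem
Difference: 8.48981 − 7.54449 = 0.94532rem

0.945rem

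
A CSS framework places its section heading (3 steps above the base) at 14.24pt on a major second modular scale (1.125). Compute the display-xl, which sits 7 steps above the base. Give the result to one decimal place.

22.8pt

14.24 × 1.125⁴ = 14.24 × 1.60181 ≈ 22.810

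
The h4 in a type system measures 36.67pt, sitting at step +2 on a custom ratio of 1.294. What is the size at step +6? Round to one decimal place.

102.8pt

Moving from step +2 to step +6 is 4 steps up, so multiply by r⁴.
36.67 × 1.294⁴ = 36.67 × 2.80374 ≈ 102.813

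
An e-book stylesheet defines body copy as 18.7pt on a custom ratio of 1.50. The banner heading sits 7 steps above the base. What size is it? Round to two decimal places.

18.7 × 1.50⁷ = 18.7 × 17.08594 ≈ 319.51

319.51pt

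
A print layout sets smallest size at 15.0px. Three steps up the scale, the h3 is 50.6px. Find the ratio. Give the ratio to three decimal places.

r³ = 50.6 / 15.0, so r = (50.6/15.0)^(1/3).
r = 3.3733^(1/3) ≈ 1.4998

1.500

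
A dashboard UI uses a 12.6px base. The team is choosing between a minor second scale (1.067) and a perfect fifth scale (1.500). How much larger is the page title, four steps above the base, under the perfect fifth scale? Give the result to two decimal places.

Minor second: 12.6 × 1.067⁴ = 16.3316px
Perfect fifth: 12.6 × 1.500⁴ = 63.7875px
Difference: 63.7875 − 16.3316 = 47.4559px

47.46px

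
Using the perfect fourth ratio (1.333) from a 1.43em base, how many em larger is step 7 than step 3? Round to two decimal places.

7.31em

Step 3: 1.43 × 1.333³ = 3.3871em
Step 7: 1.43 × 1.333⁷ = 10.6942em
Difference: 10.6942 − 3.3871 = 7.3071em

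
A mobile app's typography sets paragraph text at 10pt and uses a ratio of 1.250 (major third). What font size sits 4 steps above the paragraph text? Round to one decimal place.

24.4pt

10.0 × 1.250⁴ = 10.0 × 2.44141 ≈ 24.41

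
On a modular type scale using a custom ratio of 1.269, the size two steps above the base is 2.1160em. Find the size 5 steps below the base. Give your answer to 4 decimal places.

2.1160 ÷ 1.269⁷ = 2.1160 ÷ 5.29946 ≈ 0.3993

0.3993em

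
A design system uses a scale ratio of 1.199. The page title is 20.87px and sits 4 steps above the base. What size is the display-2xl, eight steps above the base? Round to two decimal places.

43.13px

20.87 × 1.199⁴ = 20.87 × 2.06670 ≈ 43.132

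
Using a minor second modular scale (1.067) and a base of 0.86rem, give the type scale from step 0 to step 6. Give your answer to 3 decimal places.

Step 0: 0.86rem
Step 1: 0.86 × 1.067 = 0.918
Step 2: 0.86 × 1.067² = 0.979
Step 3: 0.86 × 1.067³ = 1.045
Step 4: 0.86 × 1.067⁴ = 1.115
Step 5: 0.86 × 1.067⁵ = 1.189
Step 6: 0.86 × 1.067⁶ = 1.269

0.860rem, 0.918rem, 0.979rem, 1.045rem, 1.115rem, 1.189rem, 1.269rem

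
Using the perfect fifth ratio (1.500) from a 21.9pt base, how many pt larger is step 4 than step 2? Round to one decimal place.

61.6pt

Step 2: 21.9 × 1.500² = 49.275pt
Step 4: 21.9 × 1.500⁴ = 110.869pt
Difference: 110.869 − 49.275 = 61.594pt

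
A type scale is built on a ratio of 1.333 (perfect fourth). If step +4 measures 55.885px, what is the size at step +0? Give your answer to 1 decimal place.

The gap is 0 − (4) = -4 steps, so the factor is 1.333^-4.
55.885 ÷ 1.333⁴ = 55.885 ÷ 3.15733 ≈ 17.700

17.7px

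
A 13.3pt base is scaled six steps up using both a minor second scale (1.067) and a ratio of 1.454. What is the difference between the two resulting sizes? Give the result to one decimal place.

Minor second: 13.3 × 1.067⁶ = 19.626pt
At 1.454: 13.3 × 1.454⁶ = 125.672pt
Difference: 125.672 − 19.626 = 106.046pt

106.0pt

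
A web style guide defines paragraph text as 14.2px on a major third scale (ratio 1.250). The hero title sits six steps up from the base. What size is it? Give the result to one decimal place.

54.2px

Each step on a modular scale multiplies by the ratio, so the size n steps from the base is base × ratioⁿ.
14.2 × 1.250⁶ = 14.2 × 3.81470 ≈ 54.17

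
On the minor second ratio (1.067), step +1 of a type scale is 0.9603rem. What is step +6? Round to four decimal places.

1.3281rem

0.9603 × 1.067⁵ = 0.9603 × 1.38300 ≈ 1.3281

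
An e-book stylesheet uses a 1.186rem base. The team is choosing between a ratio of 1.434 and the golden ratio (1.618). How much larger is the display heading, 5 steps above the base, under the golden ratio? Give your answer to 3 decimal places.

5.960rem

At 1.434: 1.186 × 1.434⁵ = 7.19168rem
Golden ratio: 1.186 × 1.618⁵ = 13.15156rem
Difference: 13.15156 − 7.19168 = 5.95988rem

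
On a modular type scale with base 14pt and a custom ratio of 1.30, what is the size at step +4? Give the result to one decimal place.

40.0pt

14.0 × 1.30⁴ = 14.0 × 2.85610 ≈ 39.99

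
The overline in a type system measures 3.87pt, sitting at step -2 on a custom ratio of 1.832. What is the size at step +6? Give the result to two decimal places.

3.87 × 1.832⁸ = 3.87 × 126.88309 ≈ 491.038

491.04pt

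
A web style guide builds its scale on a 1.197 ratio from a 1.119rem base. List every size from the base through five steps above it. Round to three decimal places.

1.119rem, 1.339rem, 1.603rem, 1.919rem, 2.297rem, 2.750rem

Step 0: 1.119rem
Step 1: 1.119 × 1.197 = 1.339
Step 2: 1.119 × 1.197² = 1.603
Step 3: 1.119 × 1.197³ = 1.919
Step 4: 1.119 × 1.197⁴ = 2.297
Step 5: 1.119 × 1.197⁵ = 2.750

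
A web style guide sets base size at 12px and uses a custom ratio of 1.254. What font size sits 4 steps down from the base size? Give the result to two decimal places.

4.85px

12.0 ÷ 1.254⁴ = 12.0 ÷ 2.47281 ≈ 4.85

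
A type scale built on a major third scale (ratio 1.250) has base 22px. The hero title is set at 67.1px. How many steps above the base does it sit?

5

1.250ⁿ = 67.1 / 22 = 3.0500
n = ln(3.0500) / ln(1.250) = 1.1151 / 0.2231 ≈ 5.00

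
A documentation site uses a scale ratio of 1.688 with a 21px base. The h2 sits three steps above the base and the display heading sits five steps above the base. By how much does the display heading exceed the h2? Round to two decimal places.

186.79px

Step 3: 21.0 × 1.688³ = 101.0035px
Step 5: 21.0 × 1.688⁵ = 287.7938px
Difference: 287.7938 − 101.0035 = 186.7903px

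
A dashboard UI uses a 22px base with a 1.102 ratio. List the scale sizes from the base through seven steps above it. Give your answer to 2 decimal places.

Step 0: 22px
Step 1: 22.0 × 1.102 = 24.24
Step 2: 22.0 × 1.102² = 26.72
Step 3: 22.0 × 1.102³ = 29.44
Step 4: 22.0 × 1.102⁴ = 32.45
Step 5: 22.0 × 1.102⁵ = 35.75
Step 6: 22.0 × 1.102⁶ = 39.40
Step 7: 22.0 × 1.102⁷ = 43.42

22.00px, 24.24px, 26.72px, 29.44px, 32.45px, 35.75px, 39.40px, 43.42px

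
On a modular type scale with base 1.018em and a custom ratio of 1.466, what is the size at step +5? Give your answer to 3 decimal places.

6.893em

1.018 × 1.466⁵ = 1.018 × 6.77127 ≈ 6.893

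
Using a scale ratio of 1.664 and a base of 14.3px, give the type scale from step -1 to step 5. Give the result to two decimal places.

8.59px, 14.30px, 23.80px, 39.60px, 65.89px, 109.64px, 182.43px

Step -1: 14.3 ÷ 1.664 = 8.59
Step 0: 14.3px
Step 1: 14.3 × 1.664 = 23.80
Step 2: 14.3 × 1.664² = 39.60
Step 3: 14.3 × 1.664³ = 65.89
Step 4: 14.3 × 1.664⁴ = 109.64
Step 5: 14.3 × 1.664⁵ = 182.43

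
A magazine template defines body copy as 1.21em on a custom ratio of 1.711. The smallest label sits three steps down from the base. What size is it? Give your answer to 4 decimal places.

1.21 ÷ 1.711³ = 1.21 ÷ 5.00899 ≈ 0.2416

0.2416em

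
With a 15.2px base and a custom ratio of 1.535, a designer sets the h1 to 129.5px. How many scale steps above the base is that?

5

1.535ⁿ = 129.5 / 15.2 = 8.5197
n = ln(8.5197) / ln(1.535) = 2.1424 / 0.4285 ≈ 5.00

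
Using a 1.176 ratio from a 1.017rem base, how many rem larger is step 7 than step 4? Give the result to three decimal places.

1.218rem

Step 4: 1.017 × 1.176⁴ = 1.94514rem
Step 7: 1.017 × 1.176⁷ = 3.16353rem
Difference: 3.16353 − 1.94514 = 1.21839rem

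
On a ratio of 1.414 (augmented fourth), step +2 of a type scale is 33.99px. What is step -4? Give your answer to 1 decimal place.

The gap is -4 − (2) = -6 steps, so the factor is 1.414^-6.
33.99 ÷ 1.414⁶ = 33.99 ÷ 7.99275 ≈ 4.253

4.3px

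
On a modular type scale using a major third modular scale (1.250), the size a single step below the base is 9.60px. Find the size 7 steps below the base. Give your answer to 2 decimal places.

Moving from step -1 to step -7 is 6 steps down, so divide by r⁶.
9.60 ÷ 1.250⁶ = 9.60 ÷ 3.81470 ≈ 2.517

2.52px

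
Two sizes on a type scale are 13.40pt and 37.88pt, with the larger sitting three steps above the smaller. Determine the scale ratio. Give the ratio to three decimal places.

1.414

The ratio satisfies 13.40 × r³ = 37.88, so r = (37.88 / 13.40)^(1/3).
r = 2.8269^(1/3) ≈ 1.4140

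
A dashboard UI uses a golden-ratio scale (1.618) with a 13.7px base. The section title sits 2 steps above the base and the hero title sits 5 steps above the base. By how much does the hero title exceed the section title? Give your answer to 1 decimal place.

Step 2: 13.7 × 1.618² = 35.866px
Step 5: 13.7 × 1.618⁵ = 151.919px
Difference: 151.919 − 35.866 = 116.053px

116.1px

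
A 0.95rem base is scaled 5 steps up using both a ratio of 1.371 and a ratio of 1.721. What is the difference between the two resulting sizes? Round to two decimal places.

9.74rem

At 1.371: 0.95 × 1.371⁵ = 4.6016rem
At 1.721: 0.95 × 1.721⁵ = 14.3426rem
Difference: 14.3426 − 4.6016 = 9.7410rem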